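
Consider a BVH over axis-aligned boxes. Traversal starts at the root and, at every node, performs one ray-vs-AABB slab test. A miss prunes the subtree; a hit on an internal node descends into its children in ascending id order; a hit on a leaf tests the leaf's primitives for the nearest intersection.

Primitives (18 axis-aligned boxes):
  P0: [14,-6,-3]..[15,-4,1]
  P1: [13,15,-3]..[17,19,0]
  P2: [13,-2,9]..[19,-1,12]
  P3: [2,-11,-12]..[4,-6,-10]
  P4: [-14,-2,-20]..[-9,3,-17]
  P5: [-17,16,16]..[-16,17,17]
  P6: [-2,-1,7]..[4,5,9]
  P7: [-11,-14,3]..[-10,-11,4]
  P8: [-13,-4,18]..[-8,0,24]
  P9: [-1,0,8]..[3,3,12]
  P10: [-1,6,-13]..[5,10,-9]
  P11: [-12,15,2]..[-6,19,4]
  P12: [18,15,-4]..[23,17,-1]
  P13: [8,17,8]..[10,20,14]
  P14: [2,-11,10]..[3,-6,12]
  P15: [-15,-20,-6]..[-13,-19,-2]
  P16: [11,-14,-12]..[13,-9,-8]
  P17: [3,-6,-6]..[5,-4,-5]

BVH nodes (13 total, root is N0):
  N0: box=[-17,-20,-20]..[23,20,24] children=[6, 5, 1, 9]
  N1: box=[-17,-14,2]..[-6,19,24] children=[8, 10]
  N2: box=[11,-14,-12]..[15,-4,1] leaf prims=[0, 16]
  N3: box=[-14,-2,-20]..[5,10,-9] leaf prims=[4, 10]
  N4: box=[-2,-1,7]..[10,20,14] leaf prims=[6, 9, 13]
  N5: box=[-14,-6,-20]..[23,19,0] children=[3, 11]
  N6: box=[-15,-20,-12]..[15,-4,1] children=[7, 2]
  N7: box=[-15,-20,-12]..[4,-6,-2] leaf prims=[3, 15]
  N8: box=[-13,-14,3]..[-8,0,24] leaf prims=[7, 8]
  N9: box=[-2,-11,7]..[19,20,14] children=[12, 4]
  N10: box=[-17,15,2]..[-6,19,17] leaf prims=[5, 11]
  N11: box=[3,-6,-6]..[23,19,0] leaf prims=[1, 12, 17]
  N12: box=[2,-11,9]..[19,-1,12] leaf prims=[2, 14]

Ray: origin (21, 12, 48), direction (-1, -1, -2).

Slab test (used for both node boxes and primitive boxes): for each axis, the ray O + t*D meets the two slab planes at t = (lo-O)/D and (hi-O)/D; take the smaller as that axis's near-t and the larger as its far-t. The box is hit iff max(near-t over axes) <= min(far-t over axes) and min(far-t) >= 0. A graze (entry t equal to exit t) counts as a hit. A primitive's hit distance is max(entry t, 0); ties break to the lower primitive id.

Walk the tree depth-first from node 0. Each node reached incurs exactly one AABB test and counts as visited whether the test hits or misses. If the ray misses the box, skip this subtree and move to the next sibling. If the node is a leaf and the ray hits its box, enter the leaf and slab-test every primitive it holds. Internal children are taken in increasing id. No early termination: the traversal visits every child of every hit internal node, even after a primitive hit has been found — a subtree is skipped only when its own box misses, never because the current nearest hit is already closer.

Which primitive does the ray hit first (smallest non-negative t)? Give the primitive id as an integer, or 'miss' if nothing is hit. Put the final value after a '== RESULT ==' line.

Traverse from the root:
N0 x:[-2,38] y:[-8,32] z:[12,34] -> hit [12,32], descend [1, 5, 6, 9]
  N1 x:[27,38] y:[-7,26] z:[12,23] -> miss, prune
  N5 x:[-2,35] y:[-7,18] z:[24,34] -> miss, prune
  N6 x:[6,36] y:[16,32] z:[47/2,30] -> hit [47/2,30], descend [2, 7]
    N2 x:[6,10] y:[16,26] z:[47/2,30] -> miss, prune
    N7 x:[17,36] y:[18,32] z:[25,30] -> hit [25,30] leaf, test {P3(miss), P15(miss)}
  N9 x:[2,23] y:[-8,23] z:[17,41/2] -> hit [17,41/2], descend [4, 12]
    N4 x:[11,23] y:[-8,13] z:[17,41/2] -> miss, prune
    N12 x:[2,19] y:[13,23] z:[18,39/2] -> hit [18,19] leaf, test {P2(miss), P14@t=18}

9 AABB tests over nodes [0, 1, 5, 6, 2, 7, 9, 4, 12]; 2 leaves entered; closest P14.

== RESULT ==
14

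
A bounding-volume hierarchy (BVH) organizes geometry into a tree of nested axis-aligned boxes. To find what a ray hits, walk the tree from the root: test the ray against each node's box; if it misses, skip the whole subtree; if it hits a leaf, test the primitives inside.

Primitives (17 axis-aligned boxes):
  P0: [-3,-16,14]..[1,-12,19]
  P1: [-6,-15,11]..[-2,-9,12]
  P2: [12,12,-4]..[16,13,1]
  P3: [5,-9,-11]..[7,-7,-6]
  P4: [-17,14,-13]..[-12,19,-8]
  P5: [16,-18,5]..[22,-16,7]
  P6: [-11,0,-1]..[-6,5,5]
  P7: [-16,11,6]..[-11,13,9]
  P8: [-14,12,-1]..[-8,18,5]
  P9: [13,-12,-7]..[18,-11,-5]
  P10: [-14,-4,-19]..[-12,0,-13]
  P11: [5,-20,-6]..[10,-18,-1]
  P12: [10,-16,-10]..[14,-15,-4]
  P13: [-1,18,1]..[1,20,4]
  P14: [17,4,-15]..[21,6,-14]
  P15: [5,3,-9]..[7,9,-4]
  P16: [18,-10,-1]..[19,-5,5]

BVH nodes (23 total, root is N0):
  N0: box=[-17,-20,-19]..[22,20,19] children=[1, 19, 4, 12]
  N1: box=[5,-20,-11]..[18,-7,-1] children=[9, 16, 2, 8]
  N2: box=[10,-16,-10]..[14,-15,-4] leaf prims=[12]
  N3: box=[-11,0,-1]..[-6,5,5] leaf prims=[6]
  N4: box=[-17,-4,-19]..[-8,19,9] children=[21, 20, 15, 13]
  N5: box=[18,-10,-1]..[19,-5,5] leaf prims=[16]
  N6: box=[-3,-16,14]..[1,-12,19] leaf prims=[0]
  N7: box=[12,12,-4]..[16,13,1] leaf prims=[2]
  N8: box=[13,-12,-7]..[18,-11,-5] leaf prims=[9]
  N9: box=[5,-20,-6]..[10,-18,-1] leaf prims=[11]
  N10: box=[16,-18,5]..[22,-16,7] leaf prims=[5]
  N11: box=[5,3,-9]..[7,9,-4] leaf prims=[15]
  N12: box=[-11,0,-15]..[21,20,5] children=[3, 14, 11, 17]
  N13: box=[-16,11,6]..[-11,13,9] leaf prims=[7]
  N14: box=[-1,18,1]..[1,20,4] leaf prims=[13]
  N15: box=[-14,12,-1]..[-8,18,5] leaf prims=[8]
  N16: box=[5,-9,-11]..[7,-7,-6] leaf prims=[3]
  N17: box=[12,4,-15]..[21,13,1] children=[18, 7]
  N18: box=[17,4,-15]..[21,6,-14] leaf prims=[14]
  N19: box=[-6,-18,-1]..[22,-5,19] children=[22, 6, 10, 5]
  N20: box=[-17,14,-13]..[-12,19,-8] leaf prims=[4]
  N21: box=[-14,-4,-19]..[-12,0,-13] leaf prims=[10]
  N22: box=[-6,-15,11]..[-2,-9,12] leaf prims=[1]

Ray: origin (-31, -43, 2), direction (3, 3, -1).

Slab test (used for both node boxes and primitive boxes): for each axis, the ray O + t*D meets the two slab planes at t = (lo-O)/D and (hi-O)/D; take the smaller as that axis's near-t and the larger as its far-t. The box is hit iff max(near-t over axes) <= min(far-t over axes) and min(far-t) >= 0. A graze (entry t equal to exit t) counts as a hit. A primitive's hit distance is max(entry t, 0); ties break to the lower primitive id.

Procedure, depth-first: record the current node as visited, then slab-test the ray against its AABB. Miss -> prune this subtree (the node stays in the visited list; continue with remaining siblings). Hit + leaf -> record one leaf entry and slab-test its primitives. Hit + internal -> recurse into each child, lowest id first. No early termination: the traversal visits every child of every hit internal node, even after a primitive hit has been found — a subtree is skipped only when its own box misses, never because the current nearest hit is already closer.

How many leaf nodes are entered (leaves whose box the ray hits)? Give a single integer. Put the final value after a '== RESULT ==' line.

Walk:
N0 x:[14/3,53/3] y:[23/3,21] z:[-17,21] -> hit [23/3,53/3], descend [1, 4, 12, 19]
  N1 x:[12,49/3] y:[23/3,12] z:[3,13] -> hit [12,12], descend [2, 8, 9, 16]
    N2 x:[41/3,15] y:[9,28/3] z:[6,12] -> miss, prune
    N8 x:[44/3,49/3] y:[31/3,32/3] z:[7,9] -> miss, prune
    N9 x:[12,41/3] y:[23/3,25/3] z:[3,8] -> miss, prune
    N16 x:[12,38/3] y:[34/3,12] z:[8,13] -> hit [12,12] leaf, test {P3@t=12}
  N4 x:[14/3,23/3] y:[13,62/3] z:[-7,21] -> miss, prune
  N12 x:[20/3,52/3] y:[43/3,21] z:[-3,17] -> hit [43/3,17], descend [3, 11, 14, 17]
    N3 x:[20/3,25/3] y:[43/3,16] z:[-3,3] -> miss, prune
    N11 x:[12,38/3] y:[46/3,52/3] z:[6,11] -> miss, prune
    N14 x:[10,32/3] y:[61/3,21] z:[-2,1] -> miss, prune
    N17 x:[43/3,52/3] y:[47/3,56/3] z:[1,17] -> hit [47/3,17], descend [7, 18]
      N7 x:[43/3,47/3] y:[55/3,56/3] z:[1,6] -> miss, prune
      N18 x:[16,52/3] y:[47/3,49/3] z:[16,17] -> hit [16,49/3] leaf, test {P14@t=16}
  N19 x:[25/3,53/3] y:[25/3,38/3] z:[-17,3] -> miss, prune

15 AABB tests over nodes [0, 1, 2, 8, 9, 16, 4, 12, 3, 11, 14, 17, 7, 18, 19]; 2 leaves entered; closest P3.

== RESULT ==
2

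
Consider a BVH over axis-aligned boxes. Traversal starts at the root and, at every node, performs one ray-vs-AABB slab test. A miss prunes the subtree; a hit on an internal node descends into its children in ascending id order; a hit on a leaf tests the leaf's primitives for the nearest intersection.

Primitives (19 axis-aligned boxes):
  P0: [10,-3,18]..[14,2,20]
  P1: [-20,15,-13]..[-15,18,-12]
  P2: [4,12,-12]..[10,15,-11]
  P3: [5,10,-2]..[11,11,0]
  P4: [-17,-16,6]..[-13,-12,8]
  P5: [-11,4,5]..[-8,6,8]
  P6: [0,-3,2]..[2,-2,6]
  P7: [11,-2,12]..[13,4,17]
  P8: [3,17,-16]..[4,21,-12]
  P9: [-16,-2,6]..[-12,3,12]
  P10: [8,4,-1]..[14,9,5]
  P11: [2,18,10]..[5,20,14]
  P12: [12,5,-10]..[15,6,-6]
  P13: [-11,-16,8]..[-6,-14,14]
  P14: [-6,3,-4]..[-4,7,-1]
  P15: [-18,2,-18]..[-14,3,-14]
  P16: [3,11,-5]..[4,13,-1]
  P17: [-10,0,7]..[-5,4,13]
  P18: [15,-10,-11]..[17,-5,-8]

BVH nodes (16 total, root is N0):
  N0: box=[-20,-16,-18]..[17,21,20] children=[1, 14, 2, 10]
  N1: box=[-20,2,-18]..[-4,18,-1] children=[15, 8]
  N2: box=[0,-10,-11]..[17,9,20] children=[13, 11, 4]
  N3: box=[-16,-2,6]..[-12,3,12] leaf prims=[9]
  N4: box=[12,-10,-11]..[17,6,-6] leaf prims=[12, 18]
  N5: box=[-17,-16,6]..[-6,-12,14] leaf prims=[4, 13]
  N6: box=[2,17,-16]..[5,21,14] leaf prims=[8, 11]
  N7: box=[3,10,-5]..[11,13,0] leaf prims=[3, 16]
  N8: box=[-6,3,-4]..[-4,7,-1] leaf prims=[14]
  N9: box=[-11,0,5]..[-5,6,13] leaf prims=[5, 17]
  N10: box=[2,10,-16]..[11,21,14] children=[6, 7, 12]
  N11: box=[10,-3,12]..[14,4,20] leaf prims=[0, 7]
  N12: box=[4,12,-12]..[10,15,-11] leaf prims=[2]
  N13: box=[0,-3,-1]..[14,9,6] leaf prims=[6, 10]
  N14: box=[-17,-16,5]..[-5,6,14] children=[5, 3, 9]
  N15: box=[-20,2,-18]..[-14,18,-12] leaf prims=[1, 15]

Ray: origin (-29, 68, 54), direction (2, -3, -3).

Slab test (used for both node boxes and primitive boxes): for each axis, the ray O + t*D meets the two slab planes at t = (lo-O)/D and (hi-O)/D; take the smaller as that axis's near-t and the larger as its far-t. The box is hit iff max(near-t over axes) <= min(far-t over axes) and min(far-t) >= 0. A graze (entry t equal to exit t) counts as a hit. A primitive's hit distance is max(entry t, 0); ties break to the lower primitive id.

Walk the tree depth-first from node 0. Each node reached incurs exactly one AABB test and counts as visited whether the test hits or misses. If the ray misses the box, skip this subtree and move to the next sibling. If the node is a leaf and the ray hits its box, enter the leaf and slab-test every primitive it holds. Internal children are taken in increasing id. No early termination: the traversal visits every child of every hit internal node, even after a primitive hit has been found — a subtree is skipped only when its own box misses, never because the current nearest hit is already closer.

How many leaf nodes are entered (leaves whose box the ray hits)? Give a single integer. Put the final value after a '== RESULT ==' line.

Traverse from the root:
N0 x:[9/2,23] y:[47/3,28] z:[34/3,24] -> hit [47/3,23], descend [1, 2, 10, 14]
  N1 x:[9/2,25/2] y:[50/3,22] z:[55/3,24] -> miss, prune
  N2 x:[29/2,23] y:[59/3,26] z:[34/3,65/3] -> hit [59/3,65/3], descend [4, 11, 13]
    N4 x:[41/2,23] y:[62/3,26] z:[20,65/3] -> hit [62/3,65/3] leaf, test {P12@t=62/3, P18(miss)}
    N11 x:[39/2,43/2] y:[64/3,71/3] z:[34/3,14] -> miss, prune
    N13 x:[29/2,43/2] y:[59/3,71/3] z:[16,55/3] -> miss, prune
  N10 x:[31/2,20] y:[47/3,58/3] z:[40/3,70/3] -> hit [47/3,58/3], descend [6, 7, 12]
    N6 x:[31/2,17] y:[47/3,17] z:[40/3,70/3] -> hit [47/3,17] leaf, test {P8(miss), P11(miss)}
    N7 x:[16,20] y:[55/3,58/3] z:[18,59/3] -> hit [55/3,58/3] leaf, test {P3(miss), P16(miss)}
    N12 x:[33/2,39/2] y:[53/3,56/3] z:[65/3,22] -> miss, prune
  N14 x:[6,12] y:[62/3,28] z:[40/3,49/3] -> miss, prune

Summary -> nodes [0, 1, 2, 4, 11, 13, 10, 6, 7, 12, 14]; box-tests=11; leaf-entries=3; first=P12

== RESULT ==
3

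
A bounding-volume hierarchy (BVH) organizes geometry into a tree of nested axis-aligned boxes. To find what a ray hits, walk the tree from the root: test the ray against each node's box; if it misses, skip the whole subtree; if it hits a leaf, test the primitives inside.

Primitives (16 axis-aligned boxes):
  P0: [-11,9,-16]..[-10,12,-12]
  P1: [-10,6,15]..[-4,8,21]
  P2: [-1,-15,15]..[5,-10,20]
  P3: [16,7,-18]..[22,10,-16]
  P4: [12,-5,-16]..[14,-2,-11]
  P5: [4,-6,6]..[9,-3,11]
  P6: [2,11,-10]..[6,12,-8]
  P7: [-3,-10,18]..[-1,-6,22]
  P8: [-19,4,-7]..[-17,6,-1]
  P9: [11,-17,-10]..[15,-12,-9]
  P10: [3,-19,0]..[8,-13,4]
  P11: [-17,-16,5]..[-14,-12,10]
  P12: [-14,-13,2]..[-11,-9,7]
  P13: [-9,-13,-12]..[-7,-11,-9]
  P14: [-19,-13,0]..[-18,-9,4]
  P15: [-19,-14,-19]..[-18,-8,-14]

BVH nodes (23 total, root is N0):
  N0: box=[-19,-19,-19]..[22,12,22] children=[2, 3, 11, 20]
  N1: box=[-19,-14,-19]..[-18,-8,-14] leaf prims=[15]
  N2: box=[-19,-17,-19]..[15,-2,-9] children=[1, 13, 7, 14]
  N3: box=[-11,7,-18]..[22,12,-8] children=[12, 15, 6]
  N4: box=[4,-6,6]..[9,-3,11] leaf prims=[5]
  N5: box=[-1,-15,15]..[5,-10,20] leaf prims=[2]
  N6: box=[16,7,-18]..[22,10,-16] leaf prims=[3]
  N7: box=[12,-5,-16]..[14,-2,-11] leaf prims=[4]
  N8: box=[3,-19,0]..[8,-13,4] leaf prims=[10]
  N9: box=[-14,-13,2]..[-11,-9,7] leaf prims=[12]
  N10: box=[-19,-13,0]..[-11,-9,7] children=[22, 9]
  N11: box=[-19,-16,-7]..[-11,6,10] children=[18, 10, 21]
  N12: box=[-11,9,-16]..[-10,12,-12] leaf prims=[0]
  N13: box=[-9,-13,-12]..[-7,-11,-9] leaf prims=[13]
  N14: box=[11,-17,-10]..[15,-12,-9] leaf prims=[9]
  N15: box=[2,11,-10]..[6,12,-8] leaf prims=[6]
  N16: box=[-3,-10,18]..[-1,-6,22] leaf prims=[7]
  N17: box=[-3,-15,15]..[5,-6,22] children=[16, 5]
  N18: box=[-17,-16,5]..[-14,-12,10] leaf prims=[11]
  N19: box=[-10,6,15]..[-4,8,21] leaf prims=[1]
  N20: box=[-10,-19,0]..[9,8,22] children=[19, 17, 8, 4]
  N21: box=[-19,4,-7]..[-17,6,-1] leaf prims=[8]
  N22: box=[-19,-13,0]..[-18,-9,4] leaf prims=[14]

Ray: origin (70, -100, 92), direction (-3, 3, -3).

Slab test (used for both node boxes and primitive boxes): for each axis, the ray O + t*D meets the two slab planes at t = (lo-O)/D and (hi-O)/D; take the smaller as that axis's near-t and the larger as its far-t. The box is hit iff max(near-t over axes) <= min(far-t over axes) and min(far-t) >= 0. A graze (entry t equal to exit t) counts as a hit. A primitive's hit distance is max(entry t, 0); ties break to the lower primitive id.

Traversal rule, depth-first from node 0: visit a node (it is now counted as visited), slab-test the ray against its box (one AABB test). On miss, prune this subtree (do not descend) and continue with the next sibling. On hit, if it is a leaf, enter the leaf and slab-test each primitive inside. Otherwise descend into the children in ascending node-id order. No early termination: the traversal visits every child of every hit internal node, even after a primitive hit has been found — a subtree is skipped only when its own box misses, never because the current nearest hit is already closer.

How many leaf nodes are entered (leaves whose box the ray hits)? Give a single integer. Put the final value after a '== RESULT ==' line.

Trace the traversal:
N0 x:[16,89/3] y:[27,112/3] z:[70/3,37] -> hit [27,89/3], descend [2, 3, 11, 20]
  N2 x:[55/3,89/3] y:[83/3,98/3] z:[101/3,37] -> miss, prune
  N3 x:[16,27] y:[107/3,112/3] z:[100/3,110/3] -> miss, prune
  N11 x:[27,89/3] y:[28,106/3] z:[82/3,33] -> hit [28,89/3], descend [10, 18, 21]
    N10 x:[27,89/3] y:[29,91/3] z:[85/3,92/3] -> hit [29,89/3], descend [9, 22]
      N9 x:[27,28] y:[29,91/3] z:[85/3,30] -> miss, prune
      N22 x:[88/3,89/3] y:[29,91/3] z:[88/3,92/3] -> hit [88/3,89/3] leaf, test {P14@t=88/3}
    N18 x:[28,29] y:[28,88/3] z:[82/3,29] -> hit [28,29] leaf, test {P11@t=28}
    N21 x:[29,89/3] y:[104/3,106/3] z:[31,33] -> miss, prune
  N20 x:[61/3,80/3] y:[27,36] z:[70/3,92/3] -> miss, prune

order=[0, 2, 3, 11, 10, 9, 22, 18, 21, 20]  |boxes|=10  |leaves|=2  hit=P11

== RESULT ==
2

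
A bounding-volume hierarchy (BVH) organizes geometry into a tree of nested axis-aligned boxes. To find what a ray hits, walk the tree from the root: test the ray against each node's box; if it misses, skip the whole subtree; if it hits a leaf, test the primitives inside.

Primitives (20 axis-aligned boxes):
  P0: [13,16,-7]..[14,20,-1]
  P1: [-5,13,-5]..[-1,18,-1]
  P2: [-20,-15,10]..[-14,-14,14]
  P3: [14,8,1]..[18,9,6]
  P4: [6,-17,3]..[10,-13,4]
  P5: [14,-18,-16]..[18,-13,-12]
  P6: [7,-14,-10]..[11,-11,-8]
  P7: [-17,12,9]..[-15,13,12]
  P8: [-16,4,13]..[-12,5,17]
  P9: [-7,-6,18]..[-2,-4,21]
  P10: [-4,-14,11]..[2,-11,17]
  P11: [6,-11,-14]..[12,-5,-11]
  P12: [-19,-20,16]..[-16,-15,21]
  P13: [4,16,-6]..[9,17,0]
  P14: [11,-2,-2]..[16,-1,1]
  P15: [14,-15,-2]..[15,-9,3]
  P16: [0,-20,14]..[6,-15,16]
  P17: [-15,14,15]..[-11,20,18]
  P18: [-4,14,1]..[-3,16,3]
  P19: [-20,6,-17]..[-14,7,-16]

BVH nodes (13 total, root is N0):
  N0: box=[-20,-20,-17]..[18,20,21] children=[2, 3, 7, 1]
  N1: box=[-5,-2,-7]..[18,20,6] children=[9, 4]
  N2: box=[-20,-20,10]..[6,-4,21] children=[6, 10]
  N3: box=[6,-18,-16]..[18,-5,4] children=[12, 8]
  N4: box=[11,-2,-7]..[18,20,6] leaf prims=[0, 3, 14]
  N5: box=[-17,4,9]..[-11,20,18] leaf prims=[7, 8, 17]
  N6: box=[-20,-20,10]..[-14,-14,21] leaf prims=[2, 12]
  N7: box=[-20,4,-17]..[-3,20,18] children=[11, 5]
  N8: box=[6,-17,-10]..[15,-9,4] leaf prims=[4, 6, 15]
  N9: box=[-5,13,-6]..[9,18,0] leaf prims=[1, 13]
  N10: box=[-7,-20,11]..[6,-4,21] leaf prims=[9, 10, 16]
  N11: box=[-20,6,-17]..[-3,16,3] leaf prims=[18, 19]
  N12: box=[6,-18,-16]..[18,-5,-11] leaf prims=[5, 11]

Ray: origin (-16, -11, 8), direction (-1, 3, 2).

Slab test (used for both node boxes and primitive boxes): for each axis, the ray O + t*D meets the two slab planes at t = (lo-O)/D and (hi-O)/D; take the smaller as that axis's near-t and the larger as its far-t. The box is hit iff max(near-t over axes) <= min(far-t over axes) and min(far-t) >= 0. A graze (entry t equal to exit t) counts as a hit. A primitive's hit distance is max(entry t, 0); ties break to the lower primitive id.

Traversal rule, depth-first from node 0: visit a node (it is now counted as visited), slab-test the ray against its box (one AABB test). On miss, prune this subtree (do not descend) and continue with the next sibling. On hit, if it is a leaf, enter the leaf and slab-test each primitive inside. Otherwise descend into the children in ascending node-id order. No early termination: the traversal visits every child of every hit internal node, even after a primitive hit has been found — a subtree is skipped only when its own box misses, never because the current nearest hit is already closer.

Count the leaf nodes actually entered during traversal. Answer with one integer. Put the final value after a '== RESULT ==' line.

Traverse from the root:
N0 x:[-34,4] y:[-3,31/3] z:[-25/2,13/2] -> hit [-3,4], descend [1, 2, 3, 7]
  N1 x:[-34,-11] y:[3,31/3] z:[-15/2,-1] -> miss, prune
  N2 x:[-22,4] y:[-3,7/3] z:[1,13/2] -> hit [1,7/3], descend [6, 10]
    N6 x:[-2,4] y:[-3,-1] z:[1,13/2] -> miss, prune
    N10 x:[-22,-9] y:[-3,7/3] z:[3/2,13/2] -> miss, prune
  N3 x:[-34,-22] y:[-7/3,2] z:[-12,-2] -> miss, prune
  N7 x:[-13,4] y:[5,31/3] z:[-25/2,5] -> miss, prune

Visited [0, 1, 2, 6, 10, 3, 7]. Tests: 7 box, 0 leaf. Nearest: miss.

== RESULT ==
0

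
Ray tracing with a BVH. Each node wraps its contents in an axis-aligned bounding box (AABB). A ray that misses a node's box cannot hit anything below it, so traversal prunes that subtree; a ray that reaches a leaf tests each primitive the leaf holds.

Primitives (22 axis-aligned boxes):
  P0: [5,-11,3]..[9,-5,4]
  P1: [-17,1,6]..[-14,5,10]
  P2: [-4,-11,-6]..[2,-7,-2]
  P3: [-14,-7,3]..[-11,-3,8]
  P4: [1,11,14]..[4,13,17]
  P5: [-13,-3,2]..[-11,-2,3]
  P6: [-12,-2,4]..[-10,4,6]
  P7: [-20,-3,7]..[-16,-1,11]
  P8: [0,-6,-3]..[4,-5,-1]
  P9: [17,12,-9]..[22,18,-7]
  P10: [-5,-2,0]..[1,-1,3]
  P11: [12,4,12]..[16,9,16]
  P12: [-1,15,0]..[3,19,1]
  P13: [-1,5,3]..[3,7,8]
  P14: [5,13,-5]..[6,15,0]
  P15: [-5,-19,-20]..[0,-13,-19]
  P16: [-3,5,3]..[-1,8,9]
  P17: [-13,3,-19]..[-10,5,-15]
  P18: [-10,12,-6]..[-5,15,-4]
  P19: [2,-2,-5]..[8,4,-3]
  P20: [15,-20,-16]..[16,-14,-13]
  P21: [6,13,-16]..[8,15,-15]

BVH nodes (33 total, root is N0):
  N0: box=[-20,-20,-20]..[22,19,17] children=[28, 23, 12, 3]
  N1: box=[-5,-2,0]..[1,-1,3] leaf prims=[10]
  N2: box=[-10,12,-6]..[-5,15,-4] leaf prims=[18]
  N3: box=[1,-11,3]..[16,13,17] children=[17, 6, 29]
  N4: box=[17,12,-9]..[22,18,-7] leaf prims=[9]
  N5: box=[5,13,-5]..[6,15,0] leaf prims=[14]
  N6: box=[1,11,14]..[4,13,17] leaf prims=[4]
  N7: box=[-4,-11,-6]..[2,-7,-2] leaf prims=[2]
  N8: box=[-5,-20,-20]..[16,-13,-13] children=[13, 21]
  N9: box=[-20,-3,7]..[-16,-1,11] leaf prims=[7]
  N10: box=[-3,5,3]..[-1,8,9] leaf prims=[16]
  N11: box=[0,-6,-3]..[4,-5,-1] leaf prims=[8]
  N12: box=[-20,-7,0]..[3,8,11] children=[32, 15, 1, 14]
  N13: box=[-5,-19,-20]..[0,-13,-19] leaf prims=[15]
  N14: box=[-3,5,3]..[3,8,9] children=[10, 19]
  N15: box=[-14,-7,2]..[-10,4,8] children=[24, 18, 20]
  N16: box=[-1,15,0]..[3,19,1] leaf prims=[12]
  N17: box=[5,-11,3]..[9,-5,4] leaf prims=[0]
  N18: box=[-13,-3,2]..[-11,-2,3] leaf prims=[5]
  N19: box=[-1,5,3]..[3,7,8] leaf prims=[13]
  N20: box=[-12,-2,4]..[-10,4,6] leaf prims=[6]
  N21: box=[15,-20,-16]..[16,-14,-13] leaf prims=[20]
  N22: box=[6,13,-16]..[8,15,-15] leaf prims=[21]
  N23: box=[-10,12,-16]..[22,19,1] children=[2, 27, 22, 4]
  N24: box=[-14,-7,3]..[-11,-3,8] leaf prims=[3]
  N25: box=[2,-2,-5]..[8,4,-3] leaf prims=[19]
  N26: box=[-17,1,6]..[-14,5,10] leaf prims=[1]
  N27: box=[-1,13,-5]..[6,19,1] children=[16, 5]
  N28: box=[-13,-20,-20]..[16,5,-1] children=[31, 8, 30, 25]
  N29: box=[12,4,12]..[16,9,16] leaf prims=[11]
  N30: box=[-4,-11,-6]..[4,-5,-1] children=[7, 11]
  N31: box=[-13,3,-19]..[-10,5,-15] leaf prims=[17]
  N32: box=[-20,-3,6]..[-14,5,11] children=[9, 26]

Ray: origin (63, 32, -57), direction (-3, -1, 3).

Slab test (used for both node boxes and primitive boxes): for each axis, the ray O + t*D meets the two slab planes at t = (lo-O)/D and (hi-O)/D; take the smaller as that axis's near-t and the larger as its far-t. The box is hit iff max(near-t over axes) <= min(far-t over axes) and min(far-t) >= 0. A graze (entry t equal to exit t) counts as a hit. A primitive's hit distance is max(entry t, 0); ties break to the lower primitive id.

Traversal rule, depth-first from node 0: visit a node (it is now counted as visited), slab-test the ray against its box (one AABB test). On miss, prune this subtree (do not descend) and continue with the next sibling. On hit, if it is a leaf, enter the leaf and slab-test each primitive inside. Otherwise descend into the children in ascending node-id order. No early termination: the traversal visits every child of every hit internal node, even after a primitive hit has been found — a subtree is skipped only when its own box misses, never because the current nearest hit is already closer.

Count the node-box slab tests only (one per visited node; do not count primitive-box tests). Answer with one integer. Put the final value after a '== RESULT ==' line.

Trace the traversal:
N0 x:[41/3,83/3] y:[13,52] z:[37/3,74/3] -> hit [41/3,74/3], descend [3, 12, 23, 28]
  N3 x:[47/3,62/3] y:[19,43] z:[20,74/3] -> hit [20,62/3], descend [6, 17, 29]
    N6 x:[59/3,62/3] y:[19,21] z:[71/3,74/3] -> miss, prune
    N17 x:[18,58/3] y:[37,43] z:[20,61/3] -> miss, prune
    N29 x:[47/3,17] y:[23,28] z:[23,73/3] -> miss, prune
  N12 x:[20,83/3] y:[24,39] z:[19,68/3] -> miss, prune
  N23 x:[41/3,73/3] y:[13,20] z:[41/3,58/3] -> hit [41/3,58/3], descend [2, 4, 22, 27]
    N2 x:[68/3,73/3] y:[17,20] z:[17,53/3] -> miss, prune
    N4 x:[41/3,46/3] y:[14,20] z:[16,50/3] -> miss, prune
    N22 x:[55/3,19] y:[17,19] z:[41/3,14] -> miss, prune
    N27 x:[19,64/3] y:[13,19] z:[52/3,58/3] -> hit [19,19], descend [5, 16]
      N5 x:[19,58/3] y:[17,19] z:[52/3,19] -> hit [19,19] leaf, test {P14@t=19}
      N16 x:[20,64/3] y:[13,17] z:[19,58/3] -> miss, prune
  N28 x:[47/3,76/3] y:[27,52] z:[37/3,56/3] -> miss, prune

Summary -> nodes [0, 3, 6, 17, 29, 12, 23, 2, 4, 22, 27, 5, 16, 28]; box-tests=14; leaf-entries=1; first=P14

== RESULT ==
14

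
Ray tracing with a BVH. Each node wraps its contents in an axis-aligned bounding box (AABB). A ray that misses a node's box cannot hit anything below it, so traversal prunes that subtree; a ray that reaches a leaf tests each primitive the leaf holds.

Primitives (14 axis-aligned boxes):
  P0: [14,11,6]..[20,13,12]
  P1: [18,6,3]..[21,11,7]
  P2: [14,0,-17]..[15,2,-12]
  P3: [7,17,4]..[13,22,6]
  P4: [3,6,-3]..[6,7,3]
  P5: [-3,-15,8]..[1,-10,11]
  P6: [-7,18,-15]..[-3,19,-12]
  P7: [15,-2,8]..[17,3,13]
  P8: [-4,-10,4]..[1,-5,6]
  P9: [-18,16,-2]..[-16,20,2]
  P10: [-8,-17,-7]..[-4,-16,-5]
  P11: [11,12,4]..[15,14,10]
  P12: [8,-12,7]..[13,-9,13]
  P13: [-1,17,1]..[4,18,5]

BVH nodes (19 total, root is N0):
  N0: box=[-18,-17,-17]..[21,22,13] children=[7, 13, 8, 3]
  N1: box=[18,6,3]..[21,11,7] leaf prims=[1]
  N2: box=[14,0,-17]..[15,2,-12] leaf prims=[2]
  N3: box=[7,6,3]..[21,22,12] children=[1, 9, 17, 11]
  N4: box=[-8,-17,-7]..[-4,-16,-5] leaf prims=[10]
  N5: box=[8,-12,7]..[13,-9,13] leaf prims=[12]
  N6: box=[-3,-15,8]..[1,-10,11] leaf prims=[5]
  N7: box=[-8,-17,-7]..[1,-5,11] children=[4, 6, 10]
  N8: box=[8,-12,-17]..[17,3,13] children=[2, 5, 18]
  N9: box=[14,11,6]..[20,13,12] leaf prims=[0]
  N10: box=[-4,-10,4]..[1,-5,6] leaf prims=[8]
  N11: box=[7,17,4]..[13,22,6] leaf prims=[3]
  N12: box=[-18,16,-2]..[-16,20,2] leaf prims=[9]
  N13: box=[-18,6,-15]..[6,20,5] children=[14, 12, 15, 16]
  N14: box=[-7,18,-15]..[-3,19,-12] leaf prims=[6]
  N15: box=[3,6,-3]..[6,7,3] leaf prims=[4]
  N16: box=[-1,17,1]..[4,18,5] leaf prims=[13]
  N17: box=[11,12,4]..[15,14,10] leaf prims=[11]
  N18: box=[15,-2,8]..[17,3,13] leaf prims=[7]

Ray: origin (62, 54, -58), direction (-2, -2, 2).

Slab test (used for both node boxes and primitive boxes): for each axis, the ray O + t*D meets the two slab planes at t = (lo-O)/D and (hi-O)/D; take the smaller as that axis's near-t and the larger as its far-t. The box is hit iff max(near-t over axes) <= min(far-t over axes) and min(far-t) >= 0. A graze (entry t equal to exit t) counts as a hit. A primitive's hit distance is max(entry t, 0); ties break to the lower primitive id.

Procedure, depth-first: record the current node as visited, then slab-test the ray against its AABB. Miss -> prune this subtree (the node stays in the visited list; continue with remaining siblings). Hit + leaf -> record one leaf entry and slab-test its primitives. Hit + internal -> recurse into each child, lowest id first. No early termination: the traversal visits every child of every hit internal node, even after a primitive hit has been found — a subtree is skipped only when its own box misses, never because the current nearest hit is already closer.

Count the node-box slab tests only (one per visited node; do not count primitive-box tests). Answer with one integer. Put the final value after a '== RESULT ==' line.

Walk:
N0 x:[41/2,40] y:[16,71/2] z:[41/2,71/2] -> hit [41/2,71/2], descend [3, 7, 8, 13]
  N3 x:[41/2,55/2] y:[16,24] z:[61/2,35] -> miss, prune
  N7 x:[61/2,35] y:[59/2,71/2] z:[51/2,69/2] -> hit [61/2,69/2], descend [4, 6, 10]
    N4 x:[33,35] y:[35,71/2] z:[51/2,53/2] -> miss, prune
    N6 x:[61/2,65/2] y:[32,69/2] z:[33,69/2] -> miss, prune
    N10 x:[61/2,33] y:[59/2,32] z:[31,32] -> hit [31,32] leaf, test {P8@t=31}
  N8 x:[45/2,27] y:[51/2,33] z:[41/2,71/2] -> hit [51/2,27], descend [2, 5, 18]
    N2 x:[47/2,24] y:[26,27] z:[41/2,23] -> miss, prune
    N5 x:[49/2,27] y:[63/2,33] z:[65/2,71/2] -> miss, prune
    N18 x:[45/2,47/2] y:[51/2,28] z:[33,71/2] -> miss, prune
  N13 x:[28,40] y:[17,24] z:[43/2,63/2] -> miss, prune

Summary -> nodes [0, 3, 7, 4, 6, 10, 8, 2, 5, 18, 13]; box-tests=11; leaf-entries=1; first=P8

== RESULT ==
11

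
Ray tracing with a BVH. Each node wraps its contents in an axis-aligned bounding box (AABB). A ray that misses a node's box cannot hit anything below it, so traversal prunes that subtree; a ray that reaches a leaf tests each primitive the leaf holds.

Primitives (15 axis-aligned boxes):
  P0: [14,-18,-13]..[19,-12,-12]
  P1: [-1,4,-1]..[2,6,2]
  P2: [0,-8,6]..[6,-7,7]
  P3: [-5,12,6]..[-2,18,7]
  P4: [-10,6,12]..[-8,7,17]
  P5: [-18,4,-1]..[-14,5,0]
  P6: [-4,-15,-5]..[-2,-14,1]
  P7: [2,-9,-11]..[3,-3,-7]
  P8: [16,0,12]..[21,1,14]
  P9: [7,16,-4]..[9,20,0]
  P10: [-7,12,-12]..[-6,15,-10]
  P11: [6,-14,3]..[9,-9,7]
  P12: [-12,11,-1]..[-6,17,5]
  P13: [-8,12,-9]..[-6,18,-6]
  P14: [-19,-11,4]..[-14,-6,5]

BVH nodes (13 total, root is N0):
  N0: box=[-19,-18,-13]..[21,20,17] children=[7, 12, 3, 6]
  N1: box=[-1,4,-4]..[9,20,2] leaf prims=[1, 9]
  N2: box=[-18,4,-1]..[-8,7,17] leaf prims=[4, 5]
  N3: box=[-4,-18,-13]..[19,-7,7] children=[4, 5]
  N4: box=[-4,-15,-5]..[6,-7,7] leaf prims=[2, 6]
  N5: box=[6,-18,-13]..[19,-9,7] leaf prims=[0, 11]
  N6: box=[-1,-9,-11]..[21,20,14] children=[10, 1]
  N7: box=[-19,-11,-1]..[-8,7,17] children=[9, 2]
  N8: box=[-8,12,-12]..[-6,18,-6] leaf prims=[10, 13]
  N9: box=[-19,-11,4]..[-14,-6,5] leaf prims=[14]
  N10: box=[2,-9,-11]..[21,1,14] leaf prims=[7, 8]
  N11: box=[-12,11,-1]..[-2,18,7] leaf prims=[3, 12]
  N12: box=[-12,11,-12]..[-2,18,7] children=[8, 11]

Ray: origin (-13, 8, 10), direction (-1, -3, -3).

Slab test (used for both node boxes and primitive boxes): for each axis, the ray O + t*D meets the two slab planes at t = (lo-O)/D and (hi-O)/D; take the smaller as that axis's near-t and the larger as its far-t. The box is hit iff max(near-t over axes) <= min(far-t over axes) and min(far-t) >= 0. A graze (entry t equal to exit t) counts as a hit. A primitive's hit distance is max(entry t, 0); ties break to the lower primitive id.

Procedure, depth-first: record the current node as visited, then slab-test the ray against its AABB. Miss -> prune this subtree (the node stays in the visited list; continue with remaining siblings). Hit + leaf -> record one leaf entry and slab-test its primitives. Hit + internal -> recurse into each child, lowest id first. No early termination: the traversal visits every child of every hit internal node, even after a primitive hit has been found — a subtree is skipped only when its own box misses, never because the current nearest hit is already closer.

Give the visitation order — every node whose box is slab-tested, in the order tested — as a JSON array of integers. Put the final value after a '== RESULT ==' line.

Trace the traversal:
N0 x:[-34,6] y:[-4,26/3] z:[-7/3,23/3] -> hit [-7/3,6], descend [3, 6, 7, 12]
  N3 x:[-32,-9] y:[5,26/3] z:[1,23/3] -> miss, prune
  N6 x:[-34,-12] y:[-4,17/3] z:[-4/3,7] -> miss, prune
  N7 x:[-5,6] y:[1/3,19/3] z:[-7/3,11/3] -> hit [1/3,11/3], descend [2, 9]
    N2 x:[-5,5] y:[1/3,4/3] z:[-7/3,11/3] -> hit [1/3,4/3] leaf, test {P4(miss), P5(miss)}
    N9 x:[1,6] y:[14/3,19/3] z:[5/3,2] -> miss, prune
  N12 x:[-11,-1] y:[-10/3,-1] z:[1,22/3] -> miss, prune

Summary -> nodes [0, 3, 6, 7, 2, 9, 12]; box-tests=7; leaf-entries=1; first=miss

== RESULT ==
[0, 3, 6, 7, 2, 9, 12]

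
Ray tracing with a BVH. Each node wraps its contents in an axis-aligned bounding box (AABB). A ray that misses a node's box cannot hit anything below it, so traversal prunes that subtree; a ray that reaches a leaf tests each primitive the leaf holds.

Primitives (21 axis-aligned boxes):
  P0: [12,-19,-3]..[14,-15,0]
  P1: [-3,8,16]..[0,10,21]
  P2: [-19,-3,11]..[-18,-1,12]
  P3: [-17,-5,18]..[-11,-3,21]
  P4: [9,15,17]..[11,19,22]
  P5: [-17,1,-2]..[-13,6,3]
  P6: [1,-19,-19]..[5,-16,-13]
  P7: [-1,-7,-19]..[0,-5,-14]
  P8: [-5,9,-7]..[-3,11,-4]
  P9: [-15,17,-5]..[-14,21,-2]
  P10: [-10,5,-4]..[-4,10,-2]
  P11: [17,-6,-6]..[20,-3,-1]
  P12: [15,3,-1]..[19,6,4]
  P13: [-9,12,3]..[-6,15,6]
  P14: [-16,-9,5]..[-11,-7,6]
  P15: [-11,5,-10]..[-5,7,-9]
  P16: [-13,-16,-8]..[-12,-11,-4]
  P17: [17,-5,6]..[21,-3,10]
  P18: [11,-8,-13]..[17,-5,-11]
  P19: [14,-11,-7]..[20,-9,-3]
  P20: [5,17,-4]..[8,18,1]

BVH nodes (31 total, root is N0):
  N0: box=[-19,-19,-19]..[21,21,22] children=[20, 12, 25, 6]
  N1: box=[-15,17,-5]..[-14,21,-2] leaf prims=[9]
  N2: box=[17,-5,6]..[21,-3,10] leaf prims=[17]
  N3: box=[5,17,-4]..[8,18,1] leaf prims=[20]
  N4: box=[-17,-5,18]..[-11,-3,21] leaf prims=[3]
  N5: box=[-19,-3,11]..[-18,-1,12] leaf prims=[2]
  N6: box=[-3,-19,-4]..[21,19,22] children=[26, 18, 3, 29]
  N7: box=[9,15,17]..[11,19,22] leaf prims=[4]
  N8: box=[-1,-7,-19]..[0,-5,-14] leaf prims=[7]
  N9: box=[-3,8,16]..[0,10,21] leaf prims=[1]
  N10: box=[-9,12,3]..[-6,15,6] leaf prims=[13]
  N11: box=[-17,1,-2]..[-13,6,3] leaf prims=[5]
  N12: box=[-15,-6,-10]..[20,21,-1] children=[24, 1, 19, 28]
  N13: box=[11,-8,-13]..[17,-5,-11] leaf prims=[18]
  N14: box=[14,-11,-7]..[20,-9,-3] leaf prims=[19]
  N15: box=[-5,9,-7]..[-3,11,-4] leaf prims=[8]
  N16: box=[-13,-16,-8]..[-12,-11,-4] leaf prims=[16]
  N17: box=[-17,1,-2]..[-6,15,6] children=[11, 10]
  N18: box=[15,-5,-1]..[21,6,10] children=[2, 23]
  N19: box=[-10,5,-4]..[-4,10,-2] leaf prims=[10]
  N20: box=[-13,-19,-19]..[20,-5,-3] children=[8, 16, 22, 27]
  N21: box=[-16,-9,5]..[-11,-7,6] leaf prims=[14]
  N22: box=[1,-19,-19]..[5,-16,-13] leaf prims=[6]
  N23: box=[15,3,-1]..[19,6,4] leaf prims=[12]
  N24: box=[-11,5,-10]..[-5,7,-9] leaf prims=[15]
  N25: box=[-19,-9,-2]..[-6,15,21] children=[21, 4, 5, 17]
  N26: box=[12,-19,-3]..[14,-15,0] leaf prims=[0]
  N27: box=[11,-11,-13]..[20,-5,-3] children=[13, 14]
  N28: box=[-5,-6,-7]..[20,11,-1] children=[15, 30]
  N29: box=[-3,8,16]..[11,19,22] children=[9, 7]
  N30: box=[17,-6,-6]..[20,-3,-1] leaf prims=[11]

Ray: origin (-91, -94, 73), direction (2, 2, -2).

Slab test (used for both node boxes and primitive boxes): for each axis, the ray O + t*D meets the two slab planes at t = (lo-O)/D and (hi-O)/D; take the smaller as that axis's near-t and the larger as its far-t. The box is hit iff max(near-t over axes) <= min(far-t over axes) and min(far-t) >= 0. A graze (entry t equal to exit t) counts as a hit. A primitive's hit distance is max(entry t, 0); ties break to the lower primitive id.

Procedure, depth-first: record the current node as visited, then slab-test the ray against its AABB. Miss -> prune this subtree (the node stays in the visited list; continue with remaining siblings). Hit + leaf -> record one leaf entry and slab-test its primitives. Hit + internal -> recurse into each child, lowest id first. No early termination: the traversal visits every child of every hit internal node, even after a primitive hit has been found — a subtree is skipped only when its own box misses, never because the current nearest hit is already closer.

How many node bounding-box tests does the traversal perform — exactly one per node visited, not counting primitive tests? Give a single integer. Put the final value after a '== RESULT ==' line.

Trace the traversal:
N0 x:[36,56] y:[75/2,115/2] z:[51/2,46] -> hit [75/2,46], descend [6, 12, 20, 25]
  N6 x:[44,56] y:[75/2,113/2] z:[51/2,77/2] -> miss, prune
  N12 x:[38,111/2] y:[44,115/2] z:[37,83/2] -> miss, prune
  N20 x:[39,111/2] y:[75/2,89/2] z:[38,46] -> hit [39,89/2], descend [8, 16, 22, 27]
    N8 x:[45,91/2] y:[87/2,89/2] z:[87/2,46] -> miss, prune
    N16 x:[39,79/2] y:[39,83/2] z:[77/2,81/2] -> hit [39,79/2] leaf, test {P16@t=39}
    N22 x:[46,48] y:[75/2,39] z:[43,46] -> miss, prune
    N27 x:[51,111/2] y:[83/2,89/2] z:[38,43] -> miss, prune
  N25 x:[36,85/2] y:[85/2,109/2] z:[26,75/2] -> miss, prune

9 AABB tests over nodes [0, 6, 12, 20, 8, 16, 22, 27, 25]; 1 leaf entered; closest P16.

== RESULT ==
9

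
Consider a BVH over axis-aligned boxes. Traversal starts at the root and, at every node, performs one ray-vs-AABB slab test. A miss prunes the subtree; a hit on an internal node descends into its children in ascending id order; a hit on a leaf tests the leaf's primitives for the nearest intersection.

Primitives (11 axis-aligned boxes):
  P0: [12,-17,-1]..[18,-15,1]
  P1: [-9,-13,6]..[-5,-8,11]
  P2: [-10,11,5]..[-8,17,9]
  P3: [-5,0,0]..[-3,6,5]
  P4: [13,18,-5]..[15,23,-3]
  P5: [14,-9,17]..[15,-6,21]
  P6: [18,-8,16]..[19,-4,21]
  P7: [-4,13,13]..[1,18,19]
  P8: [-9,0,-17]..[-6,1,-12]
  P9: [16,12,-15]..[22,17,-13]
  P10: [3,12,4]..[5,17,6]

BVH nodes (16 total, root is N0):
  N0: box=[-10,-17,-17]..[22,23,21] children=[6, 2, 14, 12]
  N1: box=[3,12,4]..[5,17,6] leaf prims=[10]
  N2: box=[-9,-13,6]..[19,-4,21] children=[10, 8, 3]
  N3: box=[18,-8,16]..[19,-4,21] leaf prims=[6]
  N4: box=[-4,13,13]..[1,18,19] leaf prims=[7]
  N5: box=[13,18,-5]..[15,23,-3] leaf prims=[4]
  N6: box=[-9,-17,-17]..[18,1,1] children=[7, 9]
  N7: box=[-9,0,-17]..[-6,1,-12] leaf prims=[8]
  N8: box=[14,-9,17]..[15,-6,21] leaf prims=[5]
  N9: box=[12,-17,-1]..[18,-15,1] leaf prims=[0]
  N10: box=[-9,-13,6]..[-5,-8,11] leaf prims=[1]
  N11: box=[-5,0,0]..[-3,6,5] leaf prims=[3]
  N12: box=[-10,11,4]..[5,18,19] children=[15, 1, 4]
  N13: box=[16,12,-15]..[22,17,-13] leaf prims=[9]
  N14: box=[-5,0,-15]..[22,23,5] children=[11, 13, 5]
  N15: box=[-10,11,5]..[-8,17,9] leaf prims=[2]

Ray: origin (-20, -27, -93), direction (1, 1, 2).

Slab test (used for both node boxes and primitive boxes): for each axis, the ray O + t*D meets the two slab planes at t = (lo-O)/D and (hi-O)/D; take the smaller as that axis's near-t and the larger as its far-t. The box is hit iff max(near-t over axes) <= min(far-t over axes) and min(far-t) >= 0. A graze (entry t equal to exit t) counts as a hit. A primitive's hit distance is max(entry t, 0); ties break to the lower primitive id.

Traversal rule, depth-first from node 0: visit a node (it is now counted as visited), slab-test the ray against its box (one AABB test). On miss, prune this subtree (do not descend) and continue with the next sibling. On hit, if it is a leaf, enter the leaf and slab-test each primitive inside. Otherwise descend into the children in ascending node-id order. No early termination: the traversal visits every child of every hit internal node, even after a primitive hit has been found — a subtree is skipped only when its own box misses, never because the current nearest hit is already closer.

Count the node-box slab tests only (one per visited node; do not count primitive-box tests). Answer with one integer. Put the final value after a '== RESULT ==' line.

Traverse from the root:
N0 x:[10,42] y:[10,50] z:[38,57] -> hit [38,42], descend [2, 6, 12, 14]
  N2 x:[11,39] y:[14,23] z:[99/2,57] -> miss, prune
  N6 x:[11,38] y:[10,28] z:[38,47] -> miss, prune
  N12 x:[10,25] y:[38,45] z:[97/2,56] -> miss, prune
  N14 x:[15,42] y:[27,50] z:[39,49] -> hit [39,42], descend [5, 11, 13]
    N5 x:[33,35] y:[45,50] z:[44,45] -> miss, prune
    N11 x:[15,17] y:[27,33] z:[93/2,49] -> miss, prune
    N13 x:[36,42] y:[39,44] z:[39,40] -> hit [39,40] leaf, test {P9@t=39}

Visited [0, 2, 6, 12, 14, 5, 11, 13]. Tests: 8 box, 1 leaf. Nearest: P9.

== RESULT ==
8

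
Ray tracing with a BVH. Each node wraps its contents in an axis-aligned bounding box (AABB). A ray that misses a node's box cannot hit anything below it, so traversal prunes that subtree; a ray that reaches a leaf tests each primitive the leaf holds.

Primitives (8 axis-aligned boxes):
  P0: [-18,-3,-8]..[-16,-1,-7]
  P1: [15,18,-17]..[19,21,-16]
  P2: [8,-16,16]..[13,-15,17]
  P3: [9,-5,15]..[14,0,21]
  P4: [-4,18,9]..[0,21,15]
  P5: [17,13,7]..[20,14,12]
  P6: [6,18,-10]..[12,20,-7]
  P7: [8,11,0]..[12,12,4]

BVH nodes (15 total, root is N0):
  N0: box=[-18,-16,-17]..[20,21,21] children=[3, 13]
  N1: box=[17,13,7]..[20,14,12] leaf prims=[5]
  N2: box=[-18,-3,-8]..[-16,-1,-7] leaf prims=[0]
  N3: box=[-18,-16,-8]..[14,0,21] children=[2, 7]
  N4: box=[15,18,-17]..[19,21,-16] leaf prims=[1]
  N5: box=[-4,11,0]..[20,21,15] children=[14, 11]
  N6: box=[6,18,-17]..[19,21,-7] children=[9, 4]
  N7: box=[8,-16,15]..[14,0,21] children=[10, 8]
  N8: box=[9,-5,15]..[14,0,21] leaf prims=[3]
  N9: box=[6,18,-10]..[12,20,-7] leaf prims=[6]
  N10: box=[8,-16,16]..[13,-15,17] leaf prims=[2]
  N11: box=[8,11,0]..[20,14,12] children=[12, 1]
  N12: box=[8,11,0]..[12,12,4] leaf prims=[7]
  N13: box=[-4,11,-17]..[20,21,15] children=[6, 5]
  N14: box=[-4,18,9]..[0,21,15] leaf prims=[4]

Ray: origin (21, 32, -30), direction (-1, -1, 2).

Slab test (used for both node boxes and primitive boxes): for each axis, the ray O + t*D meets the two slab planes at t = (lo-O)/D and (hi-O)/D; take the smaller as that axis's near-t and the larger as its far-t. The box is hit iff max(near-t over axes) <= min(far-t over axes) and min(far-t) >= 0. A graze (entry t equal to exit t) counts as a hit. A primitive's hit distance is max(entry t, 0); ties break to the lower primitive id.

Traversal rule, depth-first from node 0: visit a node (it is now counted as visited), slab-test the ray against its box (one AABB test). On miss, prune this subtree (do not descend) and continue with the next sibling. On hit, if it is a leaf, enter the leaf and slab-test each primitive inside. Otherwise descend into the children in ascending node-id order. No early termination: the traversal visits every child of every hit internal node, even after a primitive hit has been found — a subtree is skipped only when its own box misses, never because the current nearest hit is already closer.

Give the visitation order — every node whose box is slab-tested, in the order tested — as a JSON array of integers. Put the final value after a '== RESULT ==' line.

Trace the traversal:
N0 x:[1,39] y:[11,48] z:[13/2,51/2] -> hit [11,51/2], descend [3, 13]
  N3 x:[7,39] y:[32,48] z:[11,51/2] -> miss, prune
  N13 x:[1,25] y:[11,21] z:[13/2,45/2] -> hit [11,21], descend [5, 6]
    N5 x:[1,25] y:[11,21] z:[15,45/2] -> hit [15,21], descend [11, 14]
      N11 x:[1,13] y:[18,21] z:[15,21] -> miss, prune
      N14 x:[21,25] y:[11,14] z:[39/2,45/2] -> miss, prune
    N6 x:[2,15] y:[11,14] z:[13/2,23/2] -> hit [11,23/2], descend [4, 9]
      N4 x:[2,6] y:[11,14] z:[13/2,7] -> miss, prune
      N9 x:[9,15] y:[12,14] z:[10,23/2] -> miss, prune

9 AABB tests over nodes [0, 3, 13, 5, 11, 14, 6, 4, 9]; 0 leaves entered; closest miss.

== RESULT ==
[0, 3, 13, 5, 11, 14, 6, 4, 9]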